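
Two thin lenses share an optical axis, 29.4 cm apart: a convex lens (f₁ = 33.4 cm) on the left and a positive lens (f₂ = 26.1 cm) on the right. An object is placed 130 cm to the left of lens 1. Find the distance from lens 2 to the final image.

Lens 1: 1/d_i1 = 1/f₁ − 1/d_o1 = 1/(33.4) − 1/(130) = 0.02225, so d_i1 = 44.95 cm.
The intermediate image is 44.95 cm to the right of lens 1, which lies 15.55 cm to the right of lens 2 — a virtual object — so d_o2 = −15.55 cm.
Lens 2: 1/d_i2 = 1/f₂ − 1/d_o2 = 1/(26.1) − 1/(-15.55) = 0.1026, so d_i2 = 9.74 cm.
The final image is real, 9.74 cm to the right of lens 2 (overall magnification ≈ -0.22).

9.74 cm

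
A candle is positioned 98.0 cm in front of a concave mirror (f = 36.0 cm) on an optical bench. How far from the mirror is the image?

56.9 cm

Mirror equation: 1/d_i = 1/f − 1/d_o = 1/(36.00) − 1/(98.0) = 0.02778 − 0.01020 = 0.01757, so d_i = 56.9 cm.
The image is real, inverted and reduced, in front of the mirror.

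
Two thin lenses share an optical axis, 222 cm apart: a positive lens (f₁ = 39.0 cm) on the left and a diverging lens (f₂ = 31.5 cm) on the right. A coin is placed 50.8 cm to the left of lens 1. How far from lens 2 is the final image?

Lens 1: 1/d_i1 = 1/f₁ − 1/d_o1 = 1/(39.0) − 1/(50.8) = 0.005956, so d_i1 = 167.9 cm.
The intermediate image is 167.9 cm to the right of lens 1, which is 222 − (167.9) = 54.10 cm to the left of lens 2, so d_o2 = +54.10 cm.
Lens 2 is diverging, so f₂ = −31.5 cm.
Lens 2: 1/d_i2 = 1/f₂ − 1/d_o2 = 1/(-31.5) − 1/(54.10) = -0.05023, so d_i2 = -19.9 cm.
The final image is virtual, 19.9 cm to the left of lens 2 (overall magnification ≈ -1.2).

19.9 cm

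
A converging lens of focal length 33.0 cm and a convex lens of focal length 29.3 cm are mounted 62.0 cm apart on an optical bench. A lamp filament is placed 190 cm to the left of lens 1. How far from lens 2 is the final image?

Lens 1: 1/d_i1 = 1/f₁ − 1/d_o1 = 1/(33.0) − 1/(190) = 0.02504, so d_i1 = 39.94 cm.
The intermediate image is 39.94 cm to the right of lens 1, which is 62.0 − (39.94) = 22.06 cm to the left of lens 2, so d_o2 = +22.06 cm.
Lens 2: 1/d_i2 = 1/f₂ − 1/d_o2 = 1/(29.3) − 1/(22.06) = -0.01120, so d_i2 = -89.3 cm.
The final image is virtual, 89.3 cm to the left of lens 2 (overall magnification ≈ -0.85).

89.3 cm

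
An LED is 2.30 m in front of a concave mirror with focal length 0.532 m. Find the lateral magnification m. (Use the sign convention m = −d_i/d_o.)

m = -0.301

1/d_i = 1/f − 1/d_o = 1/(0.5320) − 1/(2.30) = 1.445, so d_i = 0.6921 m.
m = −d_i/d_o = −(0.6921)/(2.30) = -0.301.
The image is real, inverted and reduced, in front of the mirror.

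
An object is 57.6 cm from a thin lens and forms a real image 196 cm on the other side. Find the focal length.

f = 44.5 cm (converging)

Real image ⇒ d_i = +196 cm.
1/f = 1/d_o + 1/d_i = 1/(57.6) + 1/(196) = 0.02246, so f = 44.5 cm.
Since f is positive, the thin lens is converging.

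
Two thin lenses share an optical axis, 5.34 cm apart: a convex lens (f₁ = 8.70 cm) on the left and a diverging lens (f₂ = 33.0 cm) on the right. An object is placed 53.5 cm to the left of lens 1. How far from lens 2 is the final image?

Lens 1: 1/d_i1 = 1/f₁ − 1/d_o1 = 1/(8.70) − 1/(53.5) = 0.09625, so d_i1 = 10.39 cm.
The intermediate image is 10.39 cm to the right of lens 1, which lies 5.050 cm to the right of lens 2 — a virtual object — so d_o2 = −5.050 cm.
Lens 2 is diverging, so f₂ = −33.0 cm.
Lens 2: 1/d_i2 = 1/f₂ − 1/d_o2 = 1/(-33.0) − 1/(-5.050) = 0.1677, so d_i2 = 5.96 cm.
The final image is real, 5.96 cm to the right of lens 2 (overall magnification ≈ -0.23).

5.96 cm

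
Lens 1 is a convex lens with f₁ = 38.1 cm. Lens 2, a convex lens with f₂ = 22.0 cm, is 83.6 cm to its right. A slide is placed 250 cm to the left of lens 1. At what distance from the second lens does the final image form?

51.1 cm

Lens 1: 1/d_i1 = 1/f₁ − 1/d_o1 = 1/(38.1) − 1/(250) = 0.02225, so d_i1 = 44.95 cm.
The intermediate image is 44.95 cm to the right of lens 1, which is 83.6 − (44.95) = 38.65 cm to the left of lens 2, so d_o2 = +38.65 cm.
Lens 2: 1/d_i2 = 1/f₂ − 1/d_o2 = 1/(22.0) − 1/(38.65) = 0.01958, so d_i2 = 51.1 cm.
The final image is real, 51.1 cm to the right of lens 2 (overall magnification ≈ 0.24).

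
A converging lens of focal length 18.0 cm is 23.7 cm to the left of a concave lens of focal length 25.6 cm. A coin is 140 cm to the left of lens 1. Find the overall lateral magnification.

m = -0.132

Lens 1: 1/d_i1 = 1/(18.0) − 1/(140) = 0.04841, so d_i1 = 20.66 cm; m₁ = −d_i1/d_o1 = -0.1476.
d_o2 = 23.7 − (20.66) = 3.040 cm.
f₂ = −25.6 cm (diverging).
Lens 2: 1/d_i2 = 1/(-25.6) − 1/(3.040) = -0.3680, so d_i2 = -2.717 cm; m₂ = −d_i2/d_o2 = +0.8939.
m = m₁·m₂ = (-0.1476)(+0.8939) = -0.132.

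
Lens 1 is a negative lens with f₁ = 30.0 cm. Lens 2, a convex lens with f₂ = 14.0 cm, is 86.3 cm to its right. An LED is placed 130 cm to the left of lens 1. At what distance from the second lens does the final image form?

Lens 1 is diverging, so f₁ = −30.0 cm.
Lens 1: 1/d_i1 = 1/f₁ − 1/d_o1 = 1/(-30.0) − 1/(130) = -0.04103, so d_i1 = -24.38 cm.
The intermediate image is 24.38 cm to the left of lens 1 (virtual), which is 86.3 − (-24.38) = 110.7 cm to the left of lens 2, so d_o2 = +110.7 cm.
Lens 2: 1/d_i2 = 1/f₂ − 1/d_o2 = 1/(14.0) − 1/(110.7) = 0.06240, so d_i2 = 16.0 cm.
The final image is real, 16.0 cm to the right of lens 2 (overall magnification ≈ -0.027).

16.0 cm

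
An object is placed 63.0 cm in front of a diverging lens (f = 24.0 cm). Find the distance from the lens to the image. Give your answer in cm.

17.4 cm

For a diverging lens, f = -24.0 cm.
Thin-lens equation: 1/s_i = 1/f − 1/s_o = 1/(-24.00) − 1/(63.0) = -0.04167 − 0.01587 = -0.05754, so s_i = -17.4 cm.
The image is virtual, upright and reduced, on the same side as the object.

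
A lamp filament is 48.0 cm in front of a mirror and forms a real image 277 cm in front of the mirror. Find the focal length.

f = 40.9 cm (concave)

Real image ⇒ d_i = +277 cm.
1/f = 1/d_o + 1/d_i = 1/(48.0) + 1/(277) = 0.02444, so f = 40.9 cm.
Since f is positive, the mirror is concave.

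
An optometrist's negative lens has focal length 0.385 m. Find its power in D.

P = -2.60 D

For a negative lens, f = −0.385 m.
P = 1/f = 1/(-0.385 m) = -2.60 D.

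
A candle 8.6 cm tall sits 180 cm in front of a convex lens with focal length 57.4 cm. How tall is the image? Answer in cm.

1/d_i = 1/f − 1/d_o = 1/(57.40) − 1/(180) = 0.01187, so d_i = 84.27 cm.
m = −d_i/d_o = -0.4682.
|h_i| = |m|·h_o = 0.4682 × 8.6 = 4.03 cm. The image is real, inverted and reduced, on the far side of the lens.

4.03 cm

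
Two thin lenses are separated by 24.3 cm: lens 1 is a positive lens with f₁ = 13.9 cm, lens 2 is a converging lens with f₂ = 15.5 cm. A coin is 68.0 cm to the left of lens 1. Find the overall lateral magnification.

Lens 1: 1/d_i1 = 1/(13.9) − 1/(68.0) = 0.05724, so d_i1 = 17.47 cm; m₁ = −d_i1/d_o1 = -0.2569.
d_o2 = 24.3 − (17.47) = 6.830 cm.
Lens 2: 1/d_i2 = 1/(15.5) − 1/(6.830) = -0.08190, so d_i2 = -12.21 cm; m₂ = −d_i2/d_o2 = +1.788.
m = m₁·m₂ = (-0.2569)(+1.788) = -0.459.

m = -0.459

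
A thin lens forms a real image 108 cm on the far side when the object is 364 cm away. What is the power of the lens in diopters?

P = +1.20 D

d_i = +108 cm.
1/f = 1/d_o + 1/d_i = 1/(364) + 1/(108) = 0.01201 cm⁻¹.
f = 83.29 cm = 0.8329 m, so P = 1/f = +1.20 D.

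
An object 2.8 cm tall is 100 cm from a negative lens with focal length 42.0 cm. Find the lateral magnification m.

For a negative lens, f = -42.0 cm.
1/d_i = 1/f − 1/d_o = 1/(-42.00) − 1/(100) = -0.03381, so d_i = -29.58 cm.
m = −d_i/d_o = −(-29.58)/(100) = +0.296.
The image is virtual, upright and reduced, on the same side as the object.

m = +0.296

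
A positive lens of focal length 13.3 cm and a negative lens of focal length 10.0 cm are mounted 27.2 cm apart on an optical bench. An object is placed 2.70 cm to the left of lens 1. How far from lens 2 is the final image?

Lens 1: 1/d_i1 = 1/f₁ − 1/d_o1 = 1/(13.3) − 1/(2.70) = -0.2952, so d_i1 = -3.388 cm.
The intermediate image is 3.388 cm to the left of lens 1 (virtual), which is 27.2 − (-3.388) = 30.59 cm to the left of lens 2, so d_o2 = +30.59 cm.
Lens 2 is diverging, so f₂ = −10.0 cm.
Lens 2: 1/d_i2 = 1/f₂ − 1/d_o2 = 1/(-10.0) − 1/(30.59) = -0.1327, so d_i2 = -7.54 cm.
The final image is virtual, 7.54 cm to the left of lens 2 (overall magnification ≈ 0.31).

7.54 cm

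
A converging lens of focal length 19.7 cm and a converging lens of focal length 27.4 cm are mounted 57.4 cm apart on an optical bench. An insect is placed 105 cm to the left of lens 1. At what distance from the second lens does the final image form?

Lens 1: 1/d_i1 = 1/f₁ − 1/d_o1 = 1/(19.7) − 1/(105) = 0.04124, so d_i1 = 24.25 cm.
The intermediate image is 24.25 cm to the right of lens 1, which is 57.4 − (24.25) = 33.15 cm to the left of lens 2, so d_o2 = +33.15 cm.
Lens 2: 1/d_i2 = 1/f₂ − 1/d_o2 = 1/(27.4) − 1/(33.15) = 0.006330, so d_i2 = 158 cm.
The final image is real, 158 cm to the right of lens 2 (overall magnification ≈ 1.1).

158 cm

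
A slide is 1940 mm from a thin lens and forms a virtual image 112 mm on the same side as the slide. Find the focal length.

Virtual image ⇒ d_i = −112 mm.
1/f = 1/d_o + 1/d_i = 1/(1940) + 1/(-112) = -0.008413, so f = -119 mm.
Since f is negative, the thin lens is diverging.

f = -119 mm (diverging)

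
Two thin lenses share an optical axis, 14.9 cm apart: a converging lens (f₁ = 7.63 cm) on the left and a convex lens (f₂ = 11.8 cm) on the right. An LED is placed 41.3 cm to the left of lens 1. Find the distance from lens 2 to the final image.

10.4 cm

Lens 1: 1/d_i1 = 1/f₁ − 1/d_o1 = 1/(7.63) − 1/(41.3) = 0.1068, so d_i1 = 9.359 cm.
The intermediate image is 9.359 cm to the right of lens 1, which is 14.9 − (9.359) = 5.541 cm to the left of lens 2, so d_o2 = +5.541 cm.
Lens 2: 1/d_i2 = 1/f₂ − 1/d_o2 = 1/(11.8) − 1/(5.541) = -0.09573, so d_i2 = -10.4 cm.
The final image is virtual, 10.4 cm to the left of lens 2 (overall magnification ≈ -0.43).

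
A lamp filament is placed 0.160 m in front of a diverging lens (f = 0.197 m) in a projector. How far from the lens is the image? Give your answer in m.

0.0883 m

For a diverging lens, f = -0.197 m.
Thin-lens equation: 1/q = 1/f − 1/p = 1/(-0.1970) − 1/(0.160) = -5.076 − 6.250 = -11.33, so q = -0.0883 m.
The image is virtual, upright and reduced, on the same side as the object.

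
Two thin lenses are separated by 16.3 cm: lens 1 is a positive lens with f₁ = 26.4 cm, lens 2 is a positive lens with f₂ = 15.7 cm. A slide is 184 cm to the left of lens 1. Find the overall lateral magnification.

m = -0.0870

Lens 1: 1/d_i1 = 1/(26.4) − 1/(184) = 0.03244, so d_i1 = 30.82 cm; m₁ = −d_i1/d_o1 = -0.1675.
d_o2 = 16.3 − (30.82) = -14.52 cm (virtual object).
Lens 2: 1/d_i2 = 1/(15.7) − 1/(-14.52) = 0.1326, so d_i2 = 7.543 cm; m₂ = −d_i2/d_o2 = +0.5195.
m = m₁·m₂ = (-0.1675)(+0.5195) = -0.0870.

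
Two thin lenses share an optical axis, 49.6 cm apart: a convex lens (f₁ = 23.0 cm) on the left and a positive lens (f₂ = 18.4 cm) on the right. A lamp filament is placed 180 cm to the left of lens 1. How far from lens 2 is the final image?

Lens 1: 1/d_i1 = 1/f₁ − 1/d_o1 = 1/(23.0) − 1/(180) = 0.03792, so d_i1 = 26.37 cm.
The intermediate image is 26.37 cm to the right of lens 1, which is 49.6 − (26.37) = 23.23 cm to the left of lens 2, so d_o2 = +23.23 cm.
Lens 2: 1/d_i2 = 1/f₂ − 1/d_o2 = 1/(18.4) − 1/(23.23) = 0.01130, so d_i2 = 88.5 cm.
The final image is real, 88.5 cm to the right of lens 2 (overall magnification ≈ 0.56).

88.5 cm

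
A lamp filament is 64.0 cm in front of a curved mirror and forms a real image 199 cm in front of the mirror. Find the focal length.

f = 48.4 cm (concave)

Real image ⇒ d_i = +199 cm.
1/f = 1/d_o + 1/d_i = 1/(64.0) + 1/(199) = 0.02065, so f = 48.4 cm.
Since f is positive, the curved mirror is concave.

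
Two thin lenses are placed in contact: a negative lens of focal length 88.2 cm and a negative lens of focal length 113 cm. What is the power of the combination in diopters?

P₁ = 1/f₁ = 1/(-0.882 m) = -1.134 D; P₂ = 1/f₂ = 1/(-1.13 m) = -0.8850 D.
For thin lenses in contact, P = P₁ + P₂ = (-1.134) + (-0.8850) = -2.02 D.

P = -2.02 D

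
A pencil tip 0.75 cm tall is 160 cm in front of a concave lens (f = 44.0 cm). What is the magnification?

m = +0.216

For a concave lens, f = -44.0 cm.
1/d_i = 1/f − 1/d_o = 1/(-44.00) − 1/(160) = -0.02898, so d_i = -34.51 cm.
m = −d_i/d_o = −(-34.51)/(160) = +0.216.
The image is virtual, upright and reduced, on the same side as the object.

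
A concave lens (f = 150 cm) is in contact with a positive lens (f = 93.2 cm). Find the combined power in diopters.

P = +0.406 D

P₁ = 1/f₁ = 1/(-1.50 m) = -0.6667 D; P₂ = 1/f₂ = 1/(0.932 m) = +1.073 D.
For thin lenses in contact, P = P₁ + P₂ = (-0.6667) + (+1.073) = +0.406 D.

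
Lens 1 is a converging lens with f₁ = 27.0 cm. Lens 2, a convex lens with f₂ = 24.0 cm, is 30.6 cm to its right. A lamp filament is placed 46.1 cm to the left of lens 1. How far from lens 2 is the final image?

14.2 cm

Lens 1: 1/d_i1 = 1/f₁ − 1/d_o1 = 1/(27.0) − 1/(46.1) = 0.01535, so d_i1 = 65.17 cm.
The intermediate image is 65.17 cm to the right of lens 1, which lies 34.57 cm to the right of lens 2 — a virtual object — so d_o2 = −34.57 cm.
Lens 2: 1/d_i2 = 1/f₂ − 1/d_o2 = 1/(24.0) − 1/(-34.57) = 0.07059, so d_i2 = 14.2 cm.
The final image is real, 14.2 cm to the right of lens 2 (overall magnification ≈ -0.58).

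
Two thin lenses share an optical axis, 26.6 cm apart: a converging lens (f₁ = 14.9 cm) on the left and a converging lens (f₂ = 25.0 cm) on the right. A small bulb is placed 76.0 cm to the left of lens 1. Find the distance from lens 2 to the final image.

11.9 cm

Lens 1: 1/d_i1 = 1/f₁ − 1/d_o1 = 1/(14.9) − 1/(76.0) = 0.05396, so d_i1 = 18.53 cm.
The intermediate image is 18.53 cm to the right of lens 1, which is 26.6 − (18.53) = 8.070 cm to the left of lens 2, so d_o2 = +8.070 cm.
Lens 2: 1/d_i2 = 1/f₂ − 1/d_o2 = 1/(25.0) − 1/(8.070) = -0.08392, so d_i2 = -11.9 cm.
The final image is virtual, 11.9 cm to the left of lens 2 (overall magnification ≈ -0.36).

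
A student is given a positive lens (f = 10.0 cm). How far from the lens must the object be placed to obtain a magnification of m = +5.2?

8.08 cm

m = −d_i/d_o ⇒ d_i = −m·d_o.
1/f = 1/d_o + 1/d_i = 1/d_o − 1/(m·d_o) = (1 − 1/m)/d_o, so d_o = f(1 − 1/m) = (10.00)(1 − 1/(+5.2)) = 8.08 cm.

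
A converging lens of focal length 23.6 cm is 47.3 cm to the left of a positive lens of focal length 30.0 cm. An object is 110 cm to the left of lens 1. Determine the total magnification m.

Lens 1: 1/d_i1 = 1/(23.6) − 1/(110) = 0.03328, so d_i1 = 30.05 cm; m₁ = −d_i1/d_o1 = -0.2732.
d_o2 = 47.3 − (30.05) = 17.25 cm.
Lens 2: 1/d_i2 = 1/(30.0) − 1/(17.25) = -0.02464, so d_i2 = -40.59 cm; m₂ = −d_i2/d_o2 = +2.353.
m = m₁·m₂ = (-0.2732)(+2.353) = -0.643.

m = -0.643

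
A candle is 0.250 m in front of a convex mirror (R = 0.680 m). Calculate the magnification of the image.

f = R/2 = 0.680/2 = 0.3400 m; for a convex mirror, f = -0.3400 m.
1/d_i = 1/f − 1/d_o = 1/(-0.3400) − 1/(0.250) = -6.941, so d_i = -0.1441 m.
m = −d_i/d_o = −(-0.1441)/(0.250) = +0.576.
The image is virtual, upright and reduced, behind the mirror.

m = +0.576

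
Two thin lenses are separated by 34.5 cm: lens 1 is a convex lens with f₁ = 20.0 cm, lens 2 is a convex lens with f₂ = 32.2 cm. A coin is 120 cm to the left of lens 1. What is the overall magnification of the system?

Lens 1: 1/d_i1 = 1/(20.0) − 1/(120) = 0.04167, so d_i1 = 24.00 cm; m₁ = −d_i1/d_o1 = -0.2000.
d_o2 = 34.5 − (24.00) = 10.50 cm.
Lens 2: 1/d_i2 = 1/(32.2) − 1/(10.50) = -0.06418, so d_i2 = -15.58 cm; m₂ = −d_i2/d_o2 = +1.484.
m = m₁·m₂ = (-0.2000)(+1.484) = -0.297.

m = -0.297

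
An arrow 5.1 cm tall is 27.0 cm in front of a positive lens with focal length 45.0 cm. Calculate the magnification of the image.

m = +2.50

1/d_i = 1/f − 1/d_o = 1/(45.00) − 1/(27.0) = -0.01481, so d_i = -67.50 cm.
m = −d_i/d_o = −(-67.50)/(27.0) = +2.50.
The image is virtual, upright and enlarged, on the same side as the object.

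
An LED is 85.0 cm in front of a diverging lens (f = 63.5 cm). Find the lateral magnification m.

m = +0.428

For a diverging lens, f = -63.5 cm.
1/d_i = 1/f − 1/d_o = 1/(-63.50) − 1/(85.0) = -0.02751, so d_i = -36.35 cm.
m = −d_i/d_o = −(-36.35)/(85.0) = +0.428.
The image is virtual, upright and reduced, on the same side as the object.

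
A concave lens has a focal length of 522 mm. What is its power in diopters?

P = -1.92 D

For a concave lens, f = −522 mm.
f = -52.2 cm = -0.522 m.
P = 1/f = 1/(-0.522 m) = -1.92 D.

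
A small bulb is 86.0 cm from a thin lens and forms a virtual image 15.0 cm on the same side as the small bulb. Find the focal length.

Virtual image ⇒ d_i = −15.0 cm.
1/f = 1/d_o + 1/d_i = 1/(86.0) + 1/(-15.0) = -0.05504, so f = -18.2 cm.
Since f is negative, the thin lens is diverging.

f = -18.2 cm (diverging)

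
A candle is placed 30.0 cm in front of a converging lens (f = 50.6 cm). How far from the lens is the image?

73.7 cm

Lens equation: 1/q = 1/f − 1/p = 1/(50.60) − 1/(30.0) = 0.01976 − 0.03333 = -0.01357, so q = -73.7 cm.
The image is virtual, upright and enlarged, on the same side as the object.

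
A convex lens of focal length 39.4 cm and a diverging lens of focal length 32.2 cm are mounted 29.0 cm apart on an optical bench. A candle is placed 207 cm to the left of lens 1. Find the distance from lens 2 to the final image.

Lens 1: 1/d_i1 = 1/f₁ − 1/d_o1 = 1/(39.4) − 1/(207) = 0.02055, so d_i1 = 48.66 cm.
The intermediate image is 48.66 cm to the right of lens 1, which lies 19.66 cm to the right of lens 2 — a virtual object — so d_o2 = −19.66 cm.
Lens 2 is diverging, so f₂ = −32.2 cm.
Lens 2: 1/d_i2 = 1/f₂ − 1/d_o2 = 1/(-32.2) − 1/(-19.66) = 0.01981, so d_i2 = 50.5 cm.
The final image is real, 50.5 cm to the right of lens 2 (overall magnification ≈ -0.60).

50.5 cm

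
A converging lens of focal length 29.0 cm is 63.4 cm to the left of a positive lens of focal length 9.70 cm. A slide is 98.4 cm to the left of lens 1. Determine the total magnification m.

m = +0.322

Lens 1: 1/d_i1 = 1/(29.0) − 1/(98.4) = 0.02432, so d_i1 = 41.12 cm; m₁ = −d_i1/d_o1 = -0.4179.
d_o2 = 63.4 − (41.12) = 22.28 cm.
Lens 2: 1/d_i2 = 1/(9.70) − 1/(22.28) = 0.05821, so d_i2 = 17.18 cm; m₂ = −d_i2/d_o2 = -0.7711.
m = m₁·m₂ = (-0.4179)(-0.7711) = +0.322.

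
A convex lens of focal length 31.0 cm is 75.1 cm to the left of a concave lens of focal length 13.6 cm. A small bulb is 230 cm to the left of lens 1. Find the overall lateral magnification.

Lens 1: 1/d_i1 = 1/(31.0) − 1/(230) = 0.02791, so d_i1 = 35.83 cm; m₁ = −d_i1/d_o1 = -0.1558.
d_o2 = 75.1 − (35.83) = 39.27 cm.
f₂ = −13.6 cm (diverging).
Lens 2: 1/d_i2 = 1/(-13.6) − 1/(39.27) = -0.09899, so d_i2 = -10.10 cm; m₂ = −d_i2/d_o2 = +0.2572.
m = m₁·m₂ = (-0.1558)(+0.2572) = -0.0401.

m = -0.0401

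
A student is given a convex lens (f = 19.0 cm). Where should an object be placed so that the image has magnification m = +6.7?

16.2 cm

m = −d_i/d_o ⇒ d_i = −m·d_o.
1/f = 1/d_o + 1/d_i = 1/d_o − 1/(m·d_o) = (1 − 1/m)/d_o, so d_o = f(1 − 1/m) = (19.00)(1 − 1/(+6.7)) = 16.2 cm.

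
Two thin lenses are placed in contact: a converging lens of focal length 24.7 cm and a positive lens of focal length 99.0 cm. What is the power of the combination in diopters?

P₁ = 1/f₁ = 1/(0.247 m) = +4.049 D; P₂ = 1/f₂ = 1/(0.990 m) = +1.010 D.
For thin lenses in contact, P = P₁ + P₂ = (+4.049) + (+1.010) = +5.06 D.

P = +5.06 D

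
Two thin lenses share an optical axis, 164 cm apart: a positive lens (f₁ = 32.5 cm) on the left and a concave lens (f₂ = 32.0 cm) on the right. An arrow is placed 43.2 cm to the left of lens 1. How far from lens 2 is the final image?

Lens 1: 1/d_i1 = 1/f₁ − 1/d_o1 = 1/(32.5) − 1/(43.2) = 0.007621, so d_i1 = 131.2 cm.
The intermediate image is 131.2 cm to the right of lens 1, which is 164 − (131.2) = 32.80 cm to the left of lens 2, so d_o2 = +32.80 cm.
Lens 2 is diverging, so f₂ = −32.0 cm.
Lens 2: 1/d_i2 = 1/f₂ − 1/d_o2 = 1/(-32.0) − 1/(32.80) = -0.06174, so d_i2 = -16.2 cm.
The final image is virtual, 16.2 cm to the left of lens 2 (overall magnification ≈ -1.5).

16.2 cm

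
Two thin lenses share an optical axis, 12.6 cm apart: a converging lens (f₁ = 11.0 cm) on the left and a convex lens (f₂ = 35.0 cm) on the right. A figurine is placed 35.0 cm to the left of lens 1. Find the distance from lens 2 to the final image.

3.13 cm

Lens 1: 1/d_i1 = 1/f₁ − 1/d_o1 = 1/(11.0) − 1/(35.0) = 0.06234, so d_i1 = 16.04 cm.
The intermediate image is 16.04 cm to the right of lens 1, which lies 3.440 cm to the right of lens 2 — a virtual object — so d_o2 = −3.440 cm.
Lens 2: 1/d_i2 = 1/f₂ − 1/d_o2 = 1/(35.0) − 1/(-3.440) = 0.3193, so d_i2 = 3.13 cm.
The final image is real, 3.13 cm to the right of lens 2 (overall magnification ≈ -0.42).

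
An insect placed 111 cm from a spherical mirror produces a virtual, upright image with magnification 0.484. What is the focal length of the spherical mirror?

f = -104 cm (convex)

m = −d_i/d_o ⇒ d_i = −m·d_o = −(+0.484)·(111) = -53.72 cm.
1/f = 1/d_o + 1/d_i = 1/(111) + 1/(-53.72) = -0.009606, so f = -104 cm.
Since f is negative, the spherical mirror is convex.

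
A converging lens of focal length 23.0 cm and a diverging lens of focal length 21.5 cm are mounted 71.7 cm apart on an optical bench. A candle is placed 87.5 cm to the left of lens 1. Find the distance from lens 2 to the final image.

Lens 1: 1/d_i1 = 1/f₁ − 1/d_o1 = 1/(23.0) − 1/(87.5) = 0.03205, so d_i1 = 31.20 cm.
The intermediate image is 31.20 cm to the right of lens 1, which is 71.7 − (31.20) = 40.50 cm to the left of lens 2, so d_o2 = +40.50 cm.
Lens 2 is diverging, so f₂ = −21.5 cm.
Lens 2: 1/d_i2 = 1/f₂ − 1/d_o2 = 1/(-21.5) − 1/(40.50) = -0.07120, so d_i2 = -14.0 cm.
The final image is virtual, 14.0 cm to the left of lens 2 (overall magnification ≈ -0.12).

14.0 cm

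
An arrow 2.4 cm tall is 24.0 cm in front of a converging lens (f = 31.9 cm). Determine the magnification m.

1/d_i = 1/f − 1/d_o = 1/(31.90) − 1/(24.0) = -0.01032, so d_i = -96.91 cm.
m = −d_i/d_o = −(-96.91)/(24.0) = +4.04.
The image is virtual, upright and enlarged, on the same side as the object.

m = +4.04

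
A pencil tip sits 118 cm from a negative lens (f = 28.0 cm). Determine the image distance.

22.6 cm

For a negative lens, f = -28.0 cm.
Lens equation: 1/s_i = 1/f − 1/s_o = 1/(-28.00) − 1/(118) = -0.03571 − 0.008475 = -0.04419, so s_i = -22.6 cm.
The image is virtual, upright and reduced, on the same side as the object.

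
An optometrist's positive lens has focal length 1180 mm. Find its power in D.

f = 118 cm = 1.18 m.
P = 1/f = 1/(1.18 m) = +0.847 D.

P = +0.847 D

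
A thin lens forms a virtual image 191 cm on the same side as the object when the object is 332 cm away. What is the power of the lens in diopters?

P = -0.222 D

Virtual image ⇒ d_i = −191 cm.
1/f = 1/d_o + 1/d_i = 1/(332) + 1/(-191) = -0.002224 cm⁻¹.
f = -449.7 cm = -4.497 m, so P = 1/f = -0.222 D.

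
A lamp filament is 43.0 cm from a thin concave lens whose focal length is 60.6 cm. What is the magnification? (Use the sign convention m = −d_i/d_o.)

For a concave lens, f = -60.6 cm.
1/d_i = 1/f − 1/d_o = 1/(-60.60) − 1/(43.0) = -0.03976, so d_i = -25.15 cm.
m = −d_i/d_o = −(-25.15)/(43.0) = +0.585.
The image is virtual, upright and reduced, on the same side as the object.

m = +0.585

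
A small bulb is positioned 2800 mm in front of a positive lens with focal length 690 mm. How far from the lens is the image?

916 mm

Lens equation: 1/q = 1/f − 1/p = 1/(690.0) − 1/(2800) = 0.001449 − 0.0003571 = 0.001092, so q = 916 mm.
The image is real, inverted and reduced, on the far side of the lens.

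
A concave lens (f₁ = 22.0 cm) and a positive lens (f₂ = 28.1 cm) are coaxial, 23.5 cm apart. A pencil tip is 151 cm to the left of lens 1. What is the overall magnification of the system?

f₁ = −22.0 cm (diverging).
Lens 1: 1/d_i1 = 1/(-22.0) − 1/(151) = -0.05208, so d_i1 = -19.20 cm; m₁ = −d_i1/d_o1 = +0.1272.
d_o2 = 23.5 − (-19.20) = 42.70 cm.
Lens 2: 1/d_i2 = 1/(28.1) − 1/(42.70) = 0.01217, so d_i2 = 82.18 cm; m₂ = −d_i2/d_o2 = -1.925.
m = m₁·m₂ = (+0.1272)(-1.925) = -0.245.

m = -0.245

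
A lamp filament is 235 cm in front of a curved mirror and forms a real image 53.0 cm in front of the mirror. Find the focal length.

Real image ⇒ d_i = +53.0 cm.
1/f = 1/d_o + 1/d_i = 1/(235) + 1/(53.0) = 0.02312, so f = 43.2 cm.
Since f is positive, the curved mirror is concave.

f = 43.2 cm (concave)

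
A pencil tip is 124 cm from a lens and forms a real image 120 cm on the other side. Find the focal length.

f = 61.0 cm (converging)

Real image ⇒ d_i = +120 cm.
1/f = 1/d_o + 1/d_i = 1/(124) + 1/(120) = 0.01640, so f = 61.0 cm.
Since f is positive, the lens is converging.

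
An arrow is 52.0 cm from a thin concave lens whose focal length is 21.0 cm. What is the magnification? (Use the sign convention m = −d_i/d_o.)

m = +0.288

For a concave lens, f = -21.0 cm.
1/d_i = 1/f − 1/d_o = 1/(-21.00) − 1/(52.0) = -0.06685, so d_i = -14.96 cm.
m = −d_i/d_o = −(-14.96)/(52.0) = +0.288.
The image is virtual, upright and reduced, on the same side as the object.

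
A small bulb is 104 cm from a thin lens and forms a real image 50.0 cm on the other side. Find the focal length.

Real image ⇒ d_i = +50.0 cm.
1/f = 1/d_o + 1/d_i = 1/(104) + 1/(50.0) = 0.02962, so f = 33.8 cm.
Since f is positive, the thin lens is converging.

f = 33.8 cm (converging)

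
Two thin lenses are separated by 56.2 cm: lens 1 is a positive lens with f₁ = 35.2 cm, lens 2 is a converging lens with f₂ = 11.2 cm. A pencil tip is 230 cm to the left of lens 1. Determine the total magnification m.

Lens 1: 1/d_i1 = 1/(35.2) − 1/(230) = 0.02406, so d_i1 = 41.56 cm; m₁ = −d_i1/d_o1 = -0.1807.
d_o2 = 56.2 − (41.56) = 14.64 cm.
Lens 2: 1/d_i2 = 1/(11.2) − 1/(14.64) = 0.02098, so d_i2 = 47.67 cm; m₂ = −d_i2/d_o2 = -3.256.
m = m₁·m₂ = (-0.1807)(-3.256) = +0.588.

m = +0.588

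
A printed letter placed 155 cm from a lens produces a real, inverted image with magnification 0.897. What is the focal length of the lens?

m = −d_i/d_o ⇒ d_i = −m·d_o = −(-0.897)·(155) = 139.0 cm.
1/f = 1/d_o + 1/d_i = 1/(155) + 1/(139.0) = 0.01365, so f = 73.3 cm.
Since f is positive, the lens is converging.

f = 73.3 cm (converging)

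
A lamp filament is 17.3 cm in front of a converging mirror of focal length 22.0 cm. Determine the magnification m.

1/d_i = 1/f − 1/d_o = 1/(22.00) − 1/(17.3) = -0.01235, so d_i = -80.98 cm.
m = −d_i/d_o = −(-80.98)/(17.3) = +4.68.
The image is virtual, upright and enlarged, behind the mirror.

m = +4.68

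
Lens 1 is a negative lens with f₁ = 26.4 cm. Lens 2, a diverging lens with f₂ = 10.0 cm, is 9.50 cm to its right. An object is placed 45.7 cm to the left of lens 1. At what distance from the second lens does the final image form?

Lens 1 is diverging, so f₁ = −26.4 cm.
Lens 1: 1/d_i1 = 1/f₁ − 1/d_o1 = 1/(-26.4) − 1/(45.7) = -0.05976, so d_i1 = -16.73 cm.
The intermediate image is 16.73 cm to the left of lens 1 (virtual), which is 9.50 − (-16.73) = 26.23 cm to the left of lens 2, so d_o2 = +26.23 cm.
Lens 2 is diverging, so f₂ = −10.0 cm.
Lens 2: 1/d_i2 = 1/f₂ − 1/d_o2 = 1/(-10.0) − 1/(26.23) = -0.1381, so d_i2 = -7.24 cm.
The final image is virtual, 7.24 cm to the left of lens 2 (overall magnification ≈ 0.10).

7.24 cm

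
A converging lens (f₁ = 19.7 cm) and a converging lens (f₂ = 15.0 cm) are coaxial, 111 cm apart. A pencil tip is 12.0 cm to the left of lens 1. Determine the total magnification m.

Lens 1: 1/d_i1 = 1/(19.7) − 1/(12.0) = -0.03257, so d_i1 = -30.70 cm; m₁ = −d_i1/d_o1 = +2.558.
d_o2 = 111 − (-30.70) = 141.7 cm.
Lens 2: 1/d_i2 = 1/(15.0) − 1/(141.7) = 0.05961, so d_i2 = 16.78 cm; m₂ = −d_i2/d_o2 = -0.1184.
m = m₁·m₂ = (+2.558)(-0.1184) = -0.303.

m = -0.303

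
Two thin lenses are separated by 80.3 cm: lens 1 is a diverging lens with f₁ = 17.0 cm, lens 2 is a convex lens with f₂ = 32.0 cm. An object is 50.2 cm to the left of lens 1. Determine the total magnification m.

m = -0.133

f₁ = −17.0 cm (diverging).
Lens 1: 1/d_i1 = 1/(-17.0) − 1/(50.2) = -0.07874, so d_i1 = -12.70 cm; m₁ = −d_i1/d_o1 = +0.2530.
d_o2 = 80.3 − (-12.70) = 93.00 cm.
Lens 2: 1/d_i2 = 1/(32.0) − 1/(93.00) = 0.02050, so d_i2 = 48.79 cm; m₂ = −d_i2/d_o2 = -0.5246.
m = m₁·m₂ = (+0.2530)(-0.5246) = -0.133.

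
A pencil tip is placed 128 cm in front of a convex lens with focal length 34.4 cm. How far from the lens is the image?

47.0 cm

Thin-lens equation: 1/q = 1/f − 1/p = 1/(34.40) − 1/(128) = 0.02907 − 0.007812 = 0.02126, so q = 47.0 cm.
The image is real, inverted and reduced, on the far side of the lens.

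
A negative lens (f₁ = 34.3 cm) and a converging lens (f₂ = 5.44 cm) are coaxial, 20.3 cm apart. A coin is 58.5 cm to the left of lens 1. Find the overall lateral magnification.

f₁ = −34.3 cm (diverging).
Lens 1: 1/d_i1 = 1/(-34.3) − 1/(58.5) = -0.04625, so d_i1 = -21.62 cm; m₁ = −d_i1/d_o1 = +0.3696.
d_o2 = 20.3 − (-21.62) = 41.92 cm.
Lens 2: 1/d_i2 = 1/(5.44) − 1/(41.92) = 0.1600, so d_i2 = 6.251 cm; m₂ = −d_i2/d_o2 = -0.1491.
m = m₁·m₂ = (+0.3696)(-0.1491) = -0.0551.

m = -0.0551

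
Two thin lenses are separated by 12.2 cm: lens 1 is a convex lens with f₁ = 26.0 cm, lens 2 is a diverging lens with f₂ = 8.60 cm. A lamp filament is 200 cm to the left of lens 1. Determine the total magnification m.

Lens 1: 1/d_i1 = 1/(26.0) − 1/(200) = 0.03346, so d_i1 = 29.89 cm; m₁ = −d_i1/d_o1 = -0.1494.
d_o2 = 12.2 − (29.89) = -17.69 cm (virtual object).
f₂ = −8.60 cm (diverging).
Lens 2: 1/d_i2 = 1/(-8.60) − 1/(-17.69) = -0.05975, so d_i2 = -16.74 cm; m₂ = −d_i2/d_o2 = -0.9461.
m = m₁·m₂ = (-0.1494)(-0.9461) = +0.141.

m = +0.141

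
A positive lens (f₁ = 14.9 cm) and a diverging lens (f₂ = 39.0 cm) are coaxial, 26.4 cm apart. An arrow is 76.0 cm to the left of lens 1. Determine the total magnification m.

Lens 1: 1/d_i1 = 1/(14.9) − 1/(76.0) = 0.05396, so d_i1 = 18.53 cm; m₁ = −d_i1/d_o1 = -0.2438.
d_o2 = 26.4 − (18.53) = 7.870 cm.
f₂ = −39.0 cm (diverging).
Lens 2: 1/d_i2 = 1/(-39.0) − 1/(7.870) = -0.1527, so d_i2 = -6.549 cm; m₂ = −d_i2/d_o2 = +0.8321.
m = m₁·m₂ = (-0.2438)(+0.8321) = -0.203.

m = -0.203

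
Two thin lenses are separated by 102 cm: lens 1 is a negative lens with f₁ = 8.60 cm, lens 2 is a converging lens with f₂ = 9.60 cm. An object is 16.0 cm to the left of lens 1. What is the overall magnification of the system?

m = -0.0342

f₁ = −8.60 cm (diverging).
Lens 1: 1/d_i1 = 1/(-8.60) − 1/(16.0) = -0.1788, so d_i1 = -5.593 cm; m₁ = −d_i1/d_o1 = +0.3496.
d_o2 = 102 − (-5.593) = 107.6 cm.
Lens 2: 1/d_i2 = 1/(9.60) − 1/(107.6) = 0.09487, so d_i2 = 10.54 cm; m₂ = −d_i2/d_o2 = -0.09796.
m = m₁·m₂ = (+0.3496)(-0.09796) = -0.0342.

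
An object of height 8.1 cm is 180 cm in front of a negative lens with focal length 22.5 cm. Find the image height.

0.900 cm

For a negative lens, f = -22.5 cm.
1/d_i = 1/f − 1/d_o = 1/(-22.50) − 1/(180) = -0.05000, so d_i = -20.00 cm.
m = −d_i/d_o = +0.1111.
|h_i| = |m|·h_o = 0.1111 × 8.1 = 0.900 cm. The image is virtual, upright and reduced, on the same side as the object.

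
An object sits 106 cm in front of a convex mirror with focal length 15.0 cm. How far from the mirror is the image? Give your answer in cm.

For a convex mirror, f = -15.0 cm.
Mirror equation: 1/d_i = 1/f − 1/d_o = 1/(-15.00) − 1/(106) = -0.06667 − 0.009434 = -0.07610, so d_i = -13.1 cm.
The image is virtual, upright and reduced, behind the mirror.

13.1 cm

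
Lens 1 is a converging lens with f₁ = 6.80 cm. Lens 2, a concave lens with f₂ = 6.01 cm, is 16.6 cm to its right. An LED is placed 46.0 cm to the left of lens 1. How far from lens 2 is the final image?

Lens 1: 1/d_i1 = 1/f₁ − 1/d_o1 = 1/(6.80) − 1/(46.0) = 0.1253, so d_i1 = 7.980 cm.
The intermediate image is 7.980 cm to the right of lens 1, which is 16.6 − (7.980) = 8.620 cm to the left of lens 2, so d_o2 = +8.620 cm.
Lens 2 is diverging, so f₂ = −6.01 cm.
Lens 2: 1/d_i2 = 1/f₂ − 1/d_o2 = 1/(-6.01) − 1/(8.620) = -0.2824, so d_i2 = -3.54 cm.
The final image is virtual, 3.54 cm to the left of lens 2 (overall magnification ≈ -0.071).

3.54 cm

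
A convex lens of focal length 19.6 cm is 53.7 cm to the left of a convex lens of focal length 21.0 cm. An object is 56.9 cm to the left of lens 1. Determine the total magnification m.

Lens 1: 1/d_i1 = 1/(19.6) − 1/(56.9) = 0.03345, so d_i1 = 29.90 cm; m₁ = −d_i1/d_o1 = -0.5255.
d_o2 = 53.7 − (29.90) = 23.80 cm.
Lens 2: 1/d_i2 = 1/(21.0) − 1/(23.80) = 0.005602, so d_i2 = 178.5 cm; m₂ = −d_i2/d_o2 = -7.500.
m = m₁·m₂ = (-0.5255)(-7.500) = +3.94.

m = +3.94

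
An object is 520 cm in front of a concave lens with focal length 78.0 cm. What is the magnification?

For a concave lens, f = -78.0 cm.
1/d_i = 1/f − 1/d_o = 1/(-78.00) − 1/(520) = -0.01474, so d_i = -67.83 cm.
m = −d_i/d_o = −(-67.83)/(520) = +0.130.
The image is virtual, upright and reduced, on the same side as the object.

m = +0.130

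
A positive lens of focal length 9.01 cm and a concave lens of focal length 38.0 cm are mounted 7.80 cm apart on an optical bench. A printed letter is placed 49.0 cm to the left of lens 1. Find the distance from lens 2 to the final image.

Lens 1: 1/d_i1 = 1/f₁ − 1/d_o1 = 1/(9.01) − 1/(49.0) = 0.09058, so d_i1 = 11.04 cm.
The intermediate image is 11.04 cm to the right of lens 1, which lies 3.240 cm to the right of lens 2 — a virtual object — so d_o2 = −3.240 cm.
Lens 2 is diverging, so f₂ = −38.0 cm.
Lens 2: 1/d_i2 = 1/f₂ − 1/d_o2 = 1/(-38.0) − 1/(-3.240) = 0.2823, so d_i2 = 3.54 cm.
The final image is real, 3.54 cm to the right of lens 2 (overall magnification ≈ -0.25).

3.54 cm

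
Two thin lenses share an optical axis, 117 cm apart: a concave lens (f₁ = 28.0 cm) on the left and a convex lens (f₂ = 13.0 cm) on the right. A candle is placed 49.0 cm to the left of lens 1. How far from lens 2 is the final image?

14.4 cm

Lens 1 is diverging, so f₁ = −28.0 cm.
Lens 1: 1/d_i1 = 1/f₁ − 1/d_o1 = 1/(-28.0) − 1/(49.0) = -0.05612, so d_i1 = -17.82 cm.
The intermediate image is 17.82 cm to the left of lens 1 (virtual), which is 117 − (-17.82) = 134.8 cm to the left of lens 2, so d_o2 = +134.8 cm.
Lens 2: 1/d_i2 = 1/f₂ − 1/d_o2 = 1/(13.0) − 1/(134.8) = 0.06950, so d_i2 = 14.4 cm.
The final image is real, 14.4 cm to the right of lens 2 (overall magnification ≈ -0.039).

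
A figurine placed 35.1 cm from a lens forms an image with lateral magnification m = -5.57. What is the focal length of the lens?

f = 29.8 cm (converging)

m = −d_i/d_o ⇒ d_i = −m·d_o = −(-5.57)·(35.1) = 195.5 cm.
1/f = 1/d_o + 1/d_i = 1/(35.1) + 1/(195.5) = 0.03361, so f = 29.8 cm.
Since f is positive, the lens is converging.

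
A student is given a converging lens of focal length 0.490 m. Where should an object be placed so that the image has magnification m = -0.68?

1.21 m

m = −d_i/d_o ⇒ d_i = −m·d_o.
1/f = 1/d_o + 1/d_i = 1/d_o − 1/(m·d_o) = (1 − 1/m)/d_o, so d_o = f(1 − 1/m) = (0.4900)(1 − 1/(-0.68)) = 1.21 m.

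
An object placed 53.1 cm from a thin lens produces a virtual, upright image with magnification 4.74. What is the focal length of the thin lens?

f = 67.3 cm (converging)

m = −d_i/d_o ⇒ d_i = −m·d_o = −(+4.74)·(53.1) = -251.7 cm.
1/f = 1/d_o + 1/d_i = 1/(53.1) + 1/(-251.7) = 0.01486, so f = 67.3 cm.
Since f is positive, the thin lens is converging.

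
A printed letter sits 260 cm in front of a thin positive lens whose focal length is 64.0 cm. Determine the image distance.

84.9 cm

Lens equation: 1/v = 1/f − 1/u = 1/(64.00) − 1/(260) = 0.01562 − 0.003846 = 0.01178, so v = 84.9 cm.
The image is real, inverted and reduced, on the far side of the lens.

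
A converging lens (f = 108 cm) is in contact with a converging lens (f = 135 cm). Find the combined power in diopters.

P = +1.67 D

P₁ = 1/f₁ = 1/(1.08 m) = +0.9259 D; P₂ = 1/f₂ = 1/(1.35 m) = +0.7407 D.
For thin lenses in contact, P = P₁ + P₂ = (+0.9259) + (+0.7407) = +1.67 D.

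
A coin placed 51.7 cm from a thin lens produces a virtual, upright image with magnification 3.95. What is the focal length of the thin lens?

m = −d_i/d_o ⇒ d_i = −m·d_o = −(+3.95)·(51.7) = -204.2 cm.
1/f = 1/d_o + 1/d_i = 1/(51.7) + 1/(-204.2) = 0.01445, so f = 69.2 cm.
Since f is positive, the thin lens is converging.

f = 69.2 cm (converging)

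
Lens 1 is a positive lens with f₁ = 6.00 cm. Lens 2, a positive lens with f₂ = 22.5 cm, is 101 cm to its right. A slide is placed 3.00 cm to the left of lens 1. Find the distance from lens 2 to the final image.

Lens 1: 1/d_i1 = 1/f₁ − 1/d_o1 = 1/(6.00) − 1/(3.00) = -0.1667, so d_i1 = -6.000 cm.
The intermediate image is 6.000 cm to the left of lens 1 (virtual), which is 101 − (-6.000) = 107.0 cm to the left of lens 2, so d_o2 = +107.0 cm.
Lens 2: 1/d_i2 = 1/f₂ − 1/d_o2 = 1/(22.5) − 1/(107.0) = 0.03510, so d_i2 = 28.5 cm.
The final image is real, 28.5 cm to the right of lens 2 (overall magnification ≈ -0.53).

28.5 cm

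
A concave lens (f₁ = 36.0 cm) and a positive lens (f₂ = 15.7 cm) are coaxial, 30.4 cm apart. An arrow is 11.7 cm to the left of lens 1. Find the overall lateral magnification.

m = -0.504

f₁ = −36.0 cm (diverging).
Lens 1: 1/d_i1 = 1/(-36.0) − 1/(11.7) = -0.1132, so d_i1 = -8.830 cm; m₁ = −d_i1/d_o1 = +0.7547.
d_o2 = 30.4 − (-8.830) = 39.23 cm.
Lens 2: 1/d_i2 = 1/(15.7) − 1/(39.23) = 0.03820, so d_i2 = 26.18 cm; m₂ = −d_i2/d_o2 = -0.6672.
m = m₁·m₂ = (+0.7547)(-0.6672) = -0.504.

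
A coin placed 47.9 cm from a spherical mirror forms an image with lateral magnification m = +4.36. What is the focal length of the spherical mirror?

f = 62.2 cm (concave)

m = −d_i/d_o ⇒ d_i = −m·d_o = −(+4.36)·(47.9) = -208.8 cm.
1/f = 1/d_o + 1/d_i = 1/(47.9) + 1/(-208.8) = 0.01609, so f = 62.2 cm.
Since f is positive, the spherical mirror is concave.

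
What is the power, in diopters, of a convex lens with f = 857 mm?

P = +1.17 D

f = 85.7 cm = 0.857 m.
P = 1/f = 1/(0.857 m) = +1.17 D.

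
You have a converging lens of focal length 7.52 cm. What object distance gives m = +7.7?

m = −d_i/d_o ⇒ d_i = −m·d_o.
1/f = 1/d_o + 1/d_i = 1/d_o − 1/(m·d_o) = (1 − 1/m)/d_o, so d_o = f(1 − 1/m) = (7.520)(1 − 1/(+7.7)) = 6.54 cm.

6.54 cm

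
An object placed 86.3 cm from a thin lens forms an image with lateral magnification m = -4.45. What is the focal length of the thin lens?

m = −d_i/d_o ⇒ d_i = −m·d_o = −(-4.45)·(86.3) = 384.0 cm.
1/f = 1/d_o + 1/d_i = 1/(86.3) + 1/(384.0) = 0.01419, so f = 70.5 cm.
Since f is positive, the thin lens is converging.

f = 70.5 cm (converging)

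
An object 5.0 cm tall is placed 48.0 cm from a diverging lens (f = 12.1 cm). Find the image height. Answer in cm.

1.01 cm

For a diverging lens, f = -12.1 cm.
1/d_i = 1/f − 1/d_o = 1/(-12.10) − 1/(48.0) = -0.1035, so d_i = -9.664 cm.
m = −d_i/d_o = +0.2013.
|h_i| = |m|·h_o = 0.2013 × 5.0 = 1.01 cm. The image is virtual, upright and reduced, on the same side as the object.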